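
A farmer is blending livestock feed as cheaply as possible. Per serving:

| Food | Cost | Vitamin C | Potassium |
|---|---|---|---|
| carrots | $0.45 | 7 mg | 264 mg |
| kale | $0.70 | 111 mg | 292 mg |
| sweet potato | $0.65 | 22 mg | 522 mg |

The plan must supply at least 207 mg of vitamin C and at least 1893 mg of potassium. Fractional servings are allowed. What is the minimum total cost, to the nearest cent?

carrots only: max(207/7, 1893/264) = 29.57 servings → $13.31.
kale only: max(207/111, 1893/292) = 6.483 servings → $4.54.
sweet potato only: max(207/22, 1893/522) = 9.409 servings → $6.12.
carrots + kale with both tight: 5.491 servings and 1.519 servings → $3.53.
carrots + sweet potato with both targets exact would need a negative amount; discard.
kale + sweet potato with both tight: 1.289 servings and 2.905 servings → $2.79.
The minimum over all feasible corners is $2.79.

$2.79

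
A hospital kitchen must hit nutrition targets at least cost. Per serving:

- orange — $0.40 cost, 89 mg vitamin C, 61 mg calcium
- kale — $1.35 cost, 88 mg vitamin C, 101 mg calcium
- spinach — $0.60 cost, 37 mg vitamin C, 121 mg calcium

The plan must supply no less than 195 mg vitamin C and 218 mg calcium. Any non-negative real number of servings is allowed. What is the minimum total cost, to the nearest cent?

$1.26

Compare the cost at each extreme point of the feasible region.
orange only: max(195/89, 218/61) = 3.574 servings → $1.43.
kale only: max(195/88, 218/101) = 2.216 servings → $2.99.
spinach only: max(195/37, 218/121) = 5.27 servings → $3.16.
orange + kale with both tight: 0.1411 servings and 2.073 servings → $2.86.
orange + spinach with both tight: 1.824 servings and 0.8819 servings → $1.26.
kale + spinach: the both-tight solution has a negative serving — not a feasible corner.
Cheapest feasible corner: $1.26.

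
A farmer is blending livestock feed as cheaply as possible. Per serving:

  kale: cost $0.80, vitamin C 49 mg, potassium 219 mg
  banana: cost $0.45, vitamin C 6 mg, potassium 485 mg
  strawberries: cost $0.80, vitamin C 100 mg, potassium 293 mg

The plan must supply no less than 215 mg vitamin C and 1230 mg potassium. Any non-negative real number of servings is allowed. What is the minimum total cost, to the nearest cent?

An LP optimum is at a vertex; with two nutrient constraints at most two foods are used. Check each candidate.
kale only: max(215/49, 1230/219) = 5.616 servings → $4.49.
banana only: max(215/6, 1230/485) = 35.83 servings → $16.12.
strawberries only: max(215/100, 1230/293) = 4.198 servings → $3.36.
kale + banana with both tight: 4.316 servings and 0.5873 servings → $3.72.
kale + strawberries with both targets exact would need a negative amount; discard.
banana + strawberries with both tight: 1.284 servings and 2.073 servings → $2.24.
The minimum over all feasible corners is $2.24.

$2.24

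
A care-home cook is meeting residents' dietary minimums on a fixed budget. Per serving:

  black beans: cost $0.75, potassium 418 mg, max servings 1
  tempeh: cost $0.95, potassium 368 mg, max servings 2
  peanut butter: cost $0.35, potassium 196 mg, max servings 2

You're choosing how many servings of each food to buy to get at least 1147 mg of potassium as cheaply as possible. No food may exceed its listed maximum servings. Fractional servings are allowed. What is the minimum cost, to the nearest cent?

$2.32

Cost per mg of potassium: peanut butter $0.0018, black beans $0.0018, tempeh $0.0026.
Take 2 servings of peanut butter: +392.0 mg potassium for $0.70 (total $0.70, still need 755.0 mg).
Take 1 serving of black beans: +418.0 mg potassium for $0.75 (total $1.45, still need 337.0 mg).
Take 0.9158 servings of tempeh: +337.0 mg potassium for $0.87 (total $2.32, still need 0.0 mg).
Greedy by cheapest-per-mg is optimal for a single linear constraint, so the minimum cost is $2.32.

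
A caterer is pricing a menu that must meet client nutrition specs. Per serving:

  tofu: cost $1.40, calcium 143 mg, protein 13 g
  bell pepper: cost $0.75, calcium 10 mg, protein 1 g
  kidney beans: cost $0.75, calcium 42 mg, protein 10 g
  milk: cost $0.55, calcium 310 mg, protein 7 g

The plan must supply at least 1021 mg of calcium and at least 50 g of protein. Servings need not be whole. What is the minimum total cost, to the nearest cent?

$3.82

A basic optimal solution has at most two foods positive. Try each food alone and each pair with both targets met exactly.
tofu only: max(1021/143, 50/13) = 7.14 servings → $10.00.
bell pepper only: max(1021/10, 50/1) = 102.1 servings → $76.58.
kidney beans only: max(1021/42, 50/10) = 24.31 servings → $18.23.
milk only: max(1021/310, 50/7) = 7.143 servings → $3.93.
tofu + bell pepper: the both-tight solution has a negative serving — not a feasible corner.
tofu + kidney beans with both targets exact would need a negative amount; discard.
tofu + milk with both tight: 2.758 servings and 2.021 servings → $4.97.
bell pepper + kidney beans: intersection lies outside the first quadrant.
bell pepper + milk with both tight: 34.8 servings and 2.171 servings → $27.30.
kidney beans + milk with both tight: 2.977 servings and 2.89 servings → $3.82.
Cheapest feasible corner: $3.82.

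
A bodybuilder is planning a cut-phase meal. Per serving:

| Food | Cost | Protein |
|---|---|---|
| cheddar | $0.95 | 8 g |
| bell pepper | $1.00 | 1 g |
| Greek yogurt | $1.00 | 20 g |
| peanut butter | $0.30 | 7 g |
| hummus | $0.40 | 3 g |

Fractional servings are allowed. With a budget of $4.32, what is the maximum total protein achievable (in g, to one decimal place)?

100.8 g

Protein per dollar: peanut butter 23.33, Greek yogurt 20, cheddar 8.421, hummus 7.5, bell pepper 1.
With no serving limits, spend the whole cost allowance on peanut butter: $4.32 / $0.30 × 7 g = 100.8 g.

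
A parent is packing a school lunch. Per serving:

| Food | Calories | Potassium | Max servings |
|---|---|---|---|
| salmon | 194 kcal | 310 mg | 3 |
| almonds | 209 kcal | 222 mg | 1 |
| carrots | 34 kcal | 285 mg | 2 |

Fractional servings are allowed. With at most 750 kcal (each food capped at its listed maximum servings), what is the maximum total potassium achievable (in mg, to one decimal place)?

1606.2 mg

Potassium per kcal: carrots 8.382, salmon 1.598, almonds 1.062.
Take 2 servings of carrots: uses 68 kcal, +570.0 mg potassium (running total 570.0 mg).
Take 3 servings of salmon: uses 582 kcal, +930.0 mg potassium (running total 1500.0 mg).
Take 0.4785 servings of almonds: uses 100 kcal, +106.2 mg potassium (running total 1606.2 mg).
Filling greedily by potassium-per-kcal is optimal for one linear limit, giving 1606.2 mg.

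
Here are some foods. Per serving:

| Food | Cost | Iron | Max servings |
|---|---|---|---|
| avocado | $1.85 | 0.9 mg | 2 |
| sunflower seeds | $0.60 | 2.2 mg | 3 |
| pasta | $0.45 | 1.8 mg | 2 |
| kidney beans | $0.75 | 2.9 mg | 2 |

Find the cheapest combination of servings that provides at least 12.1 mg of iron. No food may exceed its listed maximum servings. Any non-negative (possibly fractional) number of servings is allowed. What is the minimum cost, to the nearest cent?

$3.14

Cost per mg of iron: pasta $0.2500, kidney beans $0.2586, sunflower seeds $0.2727, avocado $2.0556.
Take 2 servings of pasta: +3.6 mg iron for $0.90 (total $0.90, still need 8.5 mg).
Take 2 servings of kidney beans: +5.8 mg iron for $1.50 (total $2.40, still need 2.7 mg).
Take 1.227 servings of sunflower seeds: +2.7 mg iron for $0.74 (total $3.14, still need 0.0 mg).
Greedy by cheapest-per-mg is optimal for a single linear constraint, so the minimum cost is $3.14.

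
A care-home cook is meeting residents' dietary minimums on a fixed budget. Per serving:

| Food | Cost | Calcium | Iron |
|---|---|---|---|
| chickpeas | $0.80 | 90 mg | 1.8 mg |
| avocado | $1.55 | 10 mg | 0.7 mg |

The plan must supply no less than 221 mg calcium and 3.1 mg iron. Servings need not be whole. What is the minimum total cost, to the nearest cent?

$1.96

With two linear requirements the optimum uses one or two foods; enumerate the corners.
chickpeas only: max(221/90, 3.1/1.8) = 2.456 servings → $1.96.
avocado only: max(221/10, 3.1/0.7) = 22.1 servings → $34.26.
chickpeas + avocado: the both-tight solution has a negative serving — not a feasible corner.
Cheapest feasible corner: $1.96.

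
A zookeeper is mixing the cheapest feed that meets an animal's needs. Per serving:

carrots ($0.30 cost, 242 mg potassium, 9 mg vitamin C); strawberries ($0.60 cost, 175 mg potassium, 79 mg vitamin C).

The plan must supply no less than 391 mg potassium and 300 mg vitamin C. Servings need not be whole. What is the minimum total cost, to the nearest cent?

carrots only: max(391/242, 300/9) = 33.33 servings → $10.00.
strawberries only: max(391/175, 300/79) = 3.797 servings → $2.28.
carrots + strawberries: intersection lies outside the first quadrant.
So the least-cost plan costs $2.28.

$2.28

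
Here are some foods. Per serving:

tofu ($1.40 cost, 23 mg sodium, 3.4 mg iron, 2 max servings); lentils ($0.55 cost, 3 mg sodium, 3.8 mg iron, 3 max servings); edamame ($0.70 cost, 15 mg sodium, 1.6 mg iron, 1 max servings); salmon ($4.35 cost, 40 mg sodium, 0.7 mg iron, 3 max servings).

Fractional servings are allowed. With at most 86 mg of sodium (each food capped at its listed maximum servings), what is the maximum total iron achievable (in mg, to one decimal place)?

Iron per mg sodium: lentils 1.267, tofu 0.1478, edamame 0.1067, salmon 0.0175.
Take 3 servings of lentils: uses 9 mg sodium, +11.4 mg iron (running total 11.4 mg).
Take 2 servings of tofu: uses 46 mg sodium, +6.8 mg iron (running total 18.2 mg).
Take 1 serving of edamame: uses 15 mg sodium, +1.6 mg iron (running total 19.8 mg).
Take 0.4 servings of salmon: uses 16 mg sodium, +0.3 mg iron (running total 20.1 mg).
Greedy by best ratio exhausts the sodium allowance optimally: 20.1 mg.

20.1 mg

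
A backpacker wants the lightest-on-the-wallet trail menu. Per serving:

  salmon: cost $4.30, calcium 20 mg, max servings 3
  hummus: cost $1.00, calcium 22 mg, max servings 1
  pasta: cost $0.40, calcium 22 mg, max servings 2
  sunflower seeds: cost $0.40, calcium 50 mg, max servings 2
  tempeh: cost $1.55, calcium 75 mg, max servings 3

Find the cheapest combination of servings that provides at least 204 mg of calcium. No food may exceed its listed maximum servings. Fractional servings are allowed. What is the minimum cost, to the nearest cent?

$2.84

Cost per mg of calcium: sunflower seeds $0.0080, pasta $0.0182, tempeh $0.0207, hummus $0.0455, salmon $0.2150.
Take 2 servings of sunflower seeds: +100.0 mg calcium for $0.80 (total $0.80, still need 104.0 mg).
Take 2 servings of pasta: +44.0 mg calcium for $0.80 (total $1.60, still need 60.0 mg).
Take 0.8 servings of tempeh: +60.0 mg calcium for $1.24 (total $2.84, still need 0.0 mg).
Filling from the cheapest source first is optimal under one linear minimum: $2.84.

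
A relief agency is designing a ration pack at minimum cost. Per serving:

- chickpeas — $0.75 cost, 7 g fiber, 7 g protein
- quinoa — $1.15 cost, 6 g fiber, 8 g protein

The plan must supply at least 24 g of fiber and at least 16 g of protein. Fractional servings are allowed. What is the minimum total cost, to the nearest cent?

chickpeas only: max(24/7, 16/7) = 3.429 servings → $2.57.
quinoa only: max(24/6, 16/8) = 4 servings → $4.60.
chickpeas + quinoa with both targets exact would need a negative amount; discard.
So the least-cost plan costs $2.57.

$2.57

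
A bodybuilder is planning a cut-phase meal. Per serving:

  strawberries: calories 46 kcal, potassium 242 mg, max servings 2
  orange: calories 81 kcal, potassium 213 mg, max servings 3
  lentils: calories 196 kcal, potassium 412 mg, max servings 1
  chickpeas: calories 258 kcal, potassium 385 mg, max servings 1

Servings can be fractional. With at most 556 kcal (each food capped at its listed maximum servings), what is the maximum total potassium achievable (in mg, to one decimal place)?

1572.3 mg

Potassium per kcal: strawberries 5.261, orange 2.63, lentils 2.102, chickpeas 1.492.
Take 2 servings of strawberries: uses 92 kcal, +484.0 mg potassium (running total 484.0 mg).
Take 3 servings of orange: uses 243 kcal, +639.0 mg potassium (running total 1123.0 mg).
Take 1 serving of lentils: uses 196 kcal, +412.0 mg potassium (running total 1535.0 mg).
Take 0.0969 servings of chickpeas: uses 25 kcal, +37.3 mg potassium (running total 1572.3 mg).
Greedy by best ratio exhausts the calories allowance optimally: 1572.3 mg.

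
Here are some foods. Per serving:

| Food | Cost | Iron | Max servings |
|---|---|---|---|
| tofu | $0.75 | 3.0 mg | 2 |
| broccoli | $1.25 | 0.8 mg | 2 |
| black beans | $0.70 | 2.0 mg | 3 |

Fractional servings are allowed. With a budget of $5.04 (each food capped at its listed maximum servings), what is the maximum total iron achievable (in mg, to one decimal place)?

12.9 mg

Iron per dollar: tofu 4, black beans 2.857, broccoli 0.64.
Take 2 servings of tofu: spends $1.50, +6.0 mg iron (running total 6.0 mg).
Take 3 servings of black beans: spends $2.10, +6.0 mg iron (running total 12.0 mg).
Take 1.152 servings of broccoli: spends $1.44, +0.9 mg iron (running total 12.9 mg).
Greedy by best ratio exhausts the cost allowance optimally: 12.9 mg.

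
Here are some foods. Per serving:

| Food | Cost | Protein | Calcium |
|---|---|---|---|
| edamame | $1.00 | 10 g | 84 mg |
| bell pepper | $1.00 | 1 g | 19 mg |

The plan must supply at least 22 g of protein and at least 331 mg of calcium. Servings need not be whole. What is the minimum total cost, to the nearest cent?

$3.94

This is a tiny linear program; its minimum lies at a vertex of the feasible set. List the vertices and price them.
edamame only: max(22/10, 331/84) = 3.94 servings → $3.94.
bell pepper only: max(22/1, 331/19) = 22 servings → $22.00.
edamame + bell pepper with both tight: 0.8208 servings and 13.79 servings → $14.61.
So the least-cost plan costs $3.94.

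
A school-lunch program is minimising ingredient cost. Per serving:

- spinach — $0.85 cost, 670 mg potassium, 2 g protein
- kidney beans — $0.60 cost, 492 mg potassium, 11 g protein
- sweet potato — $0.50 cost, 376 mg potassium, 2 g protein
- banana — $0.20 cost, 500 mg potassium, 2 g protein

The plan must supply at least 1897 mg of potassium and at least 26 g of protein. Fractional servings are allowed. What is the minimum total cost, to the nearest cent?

$1.58

The cheapest plan sits at a corner of the feasible region — with two constraints it uses at most two foods.
spinach only: max(1897/670, 26/2) = 13 servings → $11.05.
kidney beans only: max(1897/492, 26/11) = 3.856 servings → $2.31.
sweet potato only: max(1897/376, 26/2) = 13 servings → $6.50.
banana only: max(1897/500, 26/2) = 13 servings → $2.60.
spinach + kidney beans with both tight: 1.264 servings and 2.134 servings → $2.36.
spinach + sweet potato with both targets exact would need a negative amount; discard.
spinach + banana with both targets exact would need a negative amount; discard.
kidney beans + sweet potato with both tight: 1.898 servings and 2.562 servings → $2.42.
kidney beans + banana with both tight: 2.039 servings and 1.788 servings → $1.58.
sweet potato + banana with both targets exact would need a negative amount; discard.
Cheapest feasible corner: $1.58.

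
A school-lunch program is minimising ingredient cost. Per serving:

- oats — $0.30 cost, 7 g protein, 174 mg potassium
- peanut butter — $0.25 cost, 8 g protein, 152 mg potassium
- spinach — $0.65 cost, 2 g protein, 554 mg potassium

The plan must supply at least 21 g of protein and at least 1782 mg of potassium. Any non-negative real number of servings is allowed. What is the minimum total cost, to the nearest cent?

A basic optimal solution has at most two foods positive. Try each food alone and each pair with both targets met exactly.
oats only: max(21/7, 1782/174) = 10.24 servings → $3.07.
peanut butter only: max(21/8, 1782/152) = 11.72 servings → $2.93.
spinach only: max(21/2, 1782/554) = 10.5 servings → $6.83.
oats + peanut butter: the both-tight solution has a negative serving — not a feasible corner.
oats + spinach with both tight: 2.286 servings and 2.499 servings → $2.31.
peanut butter + spinach with both tight: 1.955 servings and 2.68 servings → $2.23.
The minimum over all feasible corners is $2.23.

$2.23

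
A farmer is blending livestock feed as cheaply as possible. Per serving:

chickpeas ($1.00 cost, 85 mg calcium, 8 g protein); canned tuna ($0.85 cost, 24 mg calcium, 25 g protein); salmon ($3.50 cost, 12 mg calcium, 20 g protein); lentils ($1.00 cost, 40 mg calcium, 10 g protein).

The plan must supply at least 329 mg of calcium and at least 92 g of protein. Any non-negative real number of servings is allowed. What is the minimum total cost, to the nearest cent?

At the optimum either one food covers both requirements or two foods hit both targets exactly; no other combination can be cheaper.
chickpeas only: max(329/85, 92/8) = 11.5 servings → $11.50.
canned tuna only: max(329/24, 92/25) = 13.71 servings → $11.65.
salmon only: max(329/12, 92/20) = 27.42 servings → $95.96.
lentils only: max(329/40, 92/10) = 9.2 servings → $9.20.
chickpeas + canned tuna with both tight: 3.113 servings and 2.684 servings → $5.39.
chickpeas + salmon with both tight: 3.414 servings and 3.234 servings → $14.73.
chickpeas + lentils: intersection lies outside the first quadrant.
canned tuna + salmon: intersection lies outside the first quadrant.
canned tuna + lentils with both tight: 0.5132 servings and 7.917 servings → $8.35.
salmon + lentils with both tight: 0.5735 servings and 8.053 servings → $10.06.
The minimum over all feasible corners is $5.39.

$5.39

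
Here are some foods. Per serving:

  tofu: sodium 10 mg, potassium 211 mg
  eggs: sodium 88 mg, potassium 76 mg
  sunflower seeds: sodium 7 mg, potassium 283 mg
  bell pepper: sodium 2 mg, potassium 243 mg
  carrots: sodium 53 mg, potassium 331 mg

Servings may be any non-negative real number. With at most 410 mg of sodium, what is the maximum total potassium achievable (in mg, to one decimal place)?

49815.0 mg

Potassium per mg sodium: bell pepper 121.5, sunflower seeds 40.43, tofu 21.1, carrots 6.245, eggs 0.8636.
With no serving limits, spend the whole sodium allowance on bell pepper: 410 mg / 2 mg × 243 mg = 49815.0 mg.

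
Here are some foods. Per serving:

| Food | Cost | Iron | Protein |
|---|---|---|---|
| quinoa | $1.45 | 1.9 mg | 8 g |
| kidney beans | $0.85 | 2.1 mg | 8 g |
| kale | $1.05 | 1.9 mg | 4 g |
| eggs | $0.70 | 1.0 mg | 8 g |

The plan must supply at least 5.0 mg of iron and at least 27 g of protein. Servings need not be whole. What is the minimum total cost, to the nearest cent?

$2.58

For a min-cost LP with two ≥-constraints, a basic feasible solution has at most two positive variables.
quinoa only: max(5.0/1.9, 27/8) = 3.375 servings → $4.89.
kidney beans only: max(5.0/2.1, 27/8) = 3.375 servings → $2.87.
kale only: max(5.0/1.9, 27/4) = 6.75 servings → $7.09.
eggs only: max(5.0/1.0, 27/8) = 5 servings → $3.50.
quinoa + kidney beans: the both-tight solution has a negative serving — not a feasible corner.
quinoa + kale: intersection lies outside the first quadrant.
quinoa + eggs with both tight: 1.806 servings and 1.569 servings → $3.72.
kidney beans + kale: the both-tight solution has a negative serving — not a feasible corner.
kidney beans + eggs with both tight: 1.477 servings and 1.898 servings → $2.58.
kale + eggs with both tight: 1.161 servings and 2.795 servings → $3.17.
So the least-cost plan costs $2.58.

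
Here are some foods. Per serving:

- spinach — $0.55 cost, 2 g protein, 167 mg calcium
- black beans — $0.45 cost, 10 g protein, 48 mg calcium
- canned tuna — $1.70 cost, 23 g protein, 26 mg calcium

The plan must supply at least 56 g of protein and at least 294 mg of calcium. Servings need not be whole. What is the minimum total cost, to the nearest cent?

An LP optimum is at a vertex; with two nutrient constraints at most two foods are used. Check each candidate.
spinach only: max(56/2, 294/167) = 28 servings → $15.40.
black beans only: max(56/10, 294/48) = 6.125 servings → $2.76.
canned tuna only: max(56/23, 294/26) = 11.31 servings → $19.22.
spinach + black beans with both tight: 0.1601 servings and 5.568 servings → $2.59.
spinach + canned tuna with both tight: 1.4 servings and 2.313 servings → $4.70.
black beans + canned tuna: the both-tight solution has a negative serving — not a feasible corner.
Cheapest feasible corner: $2.59.

$2.59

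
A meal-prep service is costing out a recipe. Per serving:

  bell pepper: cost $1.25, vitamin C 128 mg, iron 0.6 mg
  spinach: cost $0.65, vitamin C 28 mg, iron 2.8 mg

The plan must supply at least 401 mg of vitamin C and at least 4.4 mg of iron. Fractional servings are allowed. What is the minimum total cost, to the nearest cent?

A basic optimal solution has at most two foods positive. Try each food alone and each pair with both targets met exactly.
bell pepper only: max(401/128, 4.4/0.6) = 7.333 servings → $9.17.
spinach only: max(401/28, 4.4/2.8) = 14.32 servings → $9.31.
bell pepper + spinach with both tight: 2.926 servings and 0.9444 servings → $4.27.
Cheapest feasible corner: $4.27.

$4.27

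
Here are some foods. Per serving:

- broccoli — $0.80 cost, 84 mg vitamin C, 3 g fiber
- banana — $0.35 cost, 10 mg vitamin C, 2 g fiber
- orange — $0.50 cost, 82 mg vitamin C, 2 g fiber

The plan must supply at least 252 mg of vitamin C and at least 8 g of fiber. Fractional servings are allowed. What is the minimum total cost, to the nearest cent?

$1.84

broccoli only: max(252/84, 8/3) = 3 servings → $2.40.
banana only: max(252/10, 8/2) = 25.2 servings → $8.82.
orange only: max(252/82, 8/2) = 4 servings → $2.00.
broccoli + banana: the both-tight solution has a negative serving — not a feasible corner.
broccoli + orange with both tight: 1.949 servings and 1.077 servings → $2.10.
banana + orange with both tight: 1.056 servings and 2.944 servings → $1.84.
The minimum over all feasible corners is $1.84.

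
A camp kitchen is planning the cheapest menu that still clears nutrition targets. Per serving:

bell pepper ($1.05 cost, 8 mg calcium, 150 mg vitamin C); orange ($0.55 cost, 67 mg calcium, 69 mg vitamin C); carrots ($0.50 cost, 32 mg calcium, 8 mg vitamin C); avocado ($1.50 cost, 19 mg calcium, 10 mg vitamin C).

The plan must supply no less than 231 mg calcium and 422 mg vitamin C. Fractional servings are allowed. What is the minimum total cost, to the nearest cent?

A basic optimal solution has at most two foods positive. Try each food alone and each pair with both targets met exactly.
bell pepper only: max(231/8, 422/150) = 28.88 servings → $30.32.
orange only: max(231/67, 422/69) = 6.116 servings → $3.36.
carrots only: max(231/32, 422/8) = 52.75 servings → $26.38.
avocado only: max(231/19, 422/10) = 42.2 servings → $63.30.
bell pepper + orange with both tight: 1.299 servings and 3.293 servings → $3.17.
bell pepper + carrots with both tight: 2.461 servings and 6.603 servings → $5.89.
bell pepper + avocado with both tight: 2.061 servings and 11.29 servings → $19.10.
orange + carrots with both targets exact would need a negative amount; discard.
orange + avocado: the both-tight solution has a negative serving — not a feasible corner.
carrots + avocado with both targets exact would need a negative amount; discard.
Cheapest feasible corner: $3.17.

$3.17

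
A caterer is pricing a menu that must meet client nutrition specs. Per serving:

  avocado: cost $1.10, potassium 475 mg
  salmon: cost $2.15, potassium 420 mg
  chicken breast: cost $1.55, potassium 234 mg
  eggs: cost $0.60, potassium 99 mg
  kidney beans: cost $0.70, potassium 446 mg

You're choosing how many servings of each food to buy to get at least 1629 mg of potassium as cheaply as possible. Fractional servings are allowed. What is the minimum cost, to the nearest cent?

Cost per mg of potassium: kidney beans $0.0016, avocado $0.0023, salmon $0.0051, eggs $0.0061, chicken breast $0.0066.
With no serving limits, use only kidney beans: 1629 mg / 446 mg = 3.652 servings × $0.70 = $2.56.

$2.56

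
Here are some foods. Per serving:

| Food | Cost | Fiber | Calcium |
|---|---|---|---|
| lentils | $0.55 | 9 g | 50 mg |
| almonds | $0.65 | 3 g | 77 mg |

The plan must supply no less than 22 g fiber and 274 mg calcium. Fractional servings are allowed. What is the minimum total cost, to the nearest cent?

With two linear requirements the optimum uses one or two foods; enumerate the corners.
lentils only: max(22/9, 274/50) = 5.48 servings → $3.01.
almonds only: max(22/3, 274/77) = 7.333 servings → $4.77.
lentils + almonds with both tight: 1.606 servings and 2.516 servings → $2.52.
Cheapest feasible corner: $2.52.

$2.52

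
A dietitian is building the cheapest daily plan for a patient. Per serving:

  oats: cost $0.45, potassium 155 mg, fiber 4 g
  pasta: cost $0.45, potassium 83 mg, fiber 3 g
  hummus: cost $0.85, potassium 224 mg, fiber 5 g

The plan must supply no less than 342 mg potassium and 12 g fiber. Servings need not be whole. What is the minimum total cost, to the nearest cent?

Two binding constraints pin down two serving amounts, so the optimal mix uses at most two foods. The candidates are each food alone (scaled to the tighter of potassium/fiber) and each pair with both constraints tight.
oats only: max(342/155, 12/4) = 3 servings → $1.35.
pasta only: max(342/83, 12/3) = 4.12 servings → $1.85.
hummus only: max(342/224, 12/5) = 2.4 servings → $2.04.
oats + pasta with both tight: 0.2256 servings and 3.699 servings → $1.77.
oats + hummus with both targets exact would need a negative amount; discard.
pasta + hummus with both tight: 3.805 servings and 0.1167 servings → $1.81.
So the least-cost plan costs $1.35.

$1.35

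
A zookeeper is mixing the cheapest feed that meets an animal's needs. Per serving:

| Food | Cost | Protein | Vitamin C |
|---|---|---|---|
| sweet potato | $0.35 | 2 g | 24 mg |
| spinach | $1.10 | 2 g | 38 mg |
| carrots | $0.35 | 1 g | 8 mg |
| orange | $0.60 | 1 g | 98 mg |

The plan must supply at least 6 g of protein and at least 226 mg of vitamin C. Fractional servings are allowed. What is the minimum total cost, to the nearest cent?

$1.81

At the optimum either one food covers both requirements or two foods hit both targets exactly; no other combination can be cheaper.
sweet potato only: max(6/2, 226/24) = 9.417 servings → $3.30.
spinach only: max(6/2, 226/38) = 5.947 servings → $6.54.
carrots only: max(6/1, 226/8) = 28.25 servings → $9.89.
orange only: max(6/1, 226/98) = 6 servings → $3.60.
sweet potato + spinach with both targets exact would need a negative amount; discard.
sweet potato + carrots: intersection lies outside the first quadrant.
sweet potato + orange with both tight: 2.105 servings and 1.791 servings → $1.81.
spinach + carrots with both targets exact would need a negative amount; discard.
spinach + orange with both tight: 2.291 servings and 1.418 servings → $3.37.
carrots + orange with both tight: 4.022 servings and 1.978 servings → $2.59.
Cheapest feasible corner: $1.81.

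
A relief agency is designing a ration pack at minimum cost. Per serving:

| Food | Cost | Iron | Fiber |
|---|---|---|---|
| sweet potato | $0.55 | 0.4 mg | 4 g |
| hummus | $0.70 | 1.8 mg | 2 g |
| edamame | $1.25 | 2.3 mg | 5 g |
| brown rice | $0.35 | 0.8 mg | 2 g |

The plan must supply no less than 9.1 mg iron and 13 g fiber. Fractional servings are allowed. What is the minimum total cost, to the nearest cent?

$3.64

The cheapest plan sits at a corner of the feasible region — with two constraints it uses at most two foods.
sweet potato only: max(9.1/0.4, 13/4) = 22.75 servings → $12.51.
hummus only: max(9.1/1.8, 13/2) = 6.5 servings → $4.55.
edamame only: max(9.1/2.3, 13/5) = 3.957 servings → $4.95.
brown rice only: max(9.1/0.8, 13/2) = 11.38 servings → $3.98.
sweet potato + hummus with both tight: 0.8125 servings and 4.875 servings → $3.86.
sweet potato + edamame with both targets exact would need a negative amount; discard.
sweet potato + brown rice: intersection lies outside the first quadrant.
hummus + edamame with both tight: 3.545 servings and 1.182 servings → $3.96.
hummus + brown rice with both tight: 3.9 servings and 2.6 servings → $3.64.
edamame + brown rice: intersection lies outside the first quadrant.
The minimum over all feasible corners is $3.64.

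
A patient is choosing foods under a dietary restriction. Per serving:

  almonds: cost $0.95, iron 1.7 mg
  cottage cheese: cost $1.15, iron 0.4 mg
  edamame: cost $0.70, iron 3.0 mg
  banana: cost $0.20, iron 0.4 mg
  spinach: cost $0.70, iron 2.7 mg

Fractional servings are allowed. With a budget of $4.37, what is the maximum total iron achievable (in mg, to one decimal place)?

18.7 mg

Iron per dollar: edamame 4.286, spinach 3.857, banana 2, almonds 1.789, cottage cheese 0.3478.
With no serving limits, spend the whole cost allowance on edamame: $4.37 / $0.70 × 3.0 mg = 18.7 mg.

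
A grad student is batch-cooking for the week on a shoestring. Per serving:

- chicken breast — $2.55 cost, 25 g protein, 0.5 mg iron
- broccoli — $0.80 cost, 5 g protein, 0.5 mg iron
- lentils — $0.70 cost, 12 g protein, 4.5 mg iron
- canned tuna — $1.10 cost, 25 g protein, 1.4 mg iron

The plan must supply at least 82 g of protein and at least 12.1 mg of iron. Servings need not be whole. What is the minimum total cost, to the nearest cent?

An LP optimum is at a vertex; with two nutrient constraints at most two foods are used. Check each candidate.
chicken breast only: max(82/25, 12.1/0.5) = 24.2 servings → $61.71.
broccoli only: max(82/5, 12.1/0.5) = 24.2 servings → $19.36.
lentils only: max(82/12, 12.1/4.5) = 6.833 servings → $4.78.
canned tuna only: max(82/25, 12.1/1.4) = 8.643 servings → $9.51.
chicken breast + broccoli: intersection lies outside the first quadrant.
chicken breast + lentils with both tight: 2.101 servings and 2.455 servings → $7.08.
chicken breast + canned tuna: intersection lies outside the first quadrant.
broccoli + lentils with both tight: 13.56 servings and 1.182 servings → $11.68.
broccoli + canned tuna: intersection lies outside the first quadrant.
lentils + canned tuna with both tight: 1.961 servings and 2.339 servings → $3.95.
The minimum over all feasible corners is $3.95.

$3.95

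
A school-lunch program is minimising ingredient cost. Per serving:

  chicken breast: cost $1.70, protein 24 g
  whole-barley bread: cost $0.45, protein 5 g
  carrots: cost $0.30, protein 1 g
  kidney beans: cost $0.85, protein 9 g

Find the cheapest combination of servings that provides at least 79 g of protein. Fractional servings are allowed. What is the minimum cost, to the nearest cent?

Cost per g of protein: chicken breast $0.0708, whole-barley bread $0.0900, kidney beans $0.0944, carrots $0.3000.
With no serving limits, use only chicken breast: 79 g / 24 g = 3.292 servings × $1.70 = $5.60.

$5.60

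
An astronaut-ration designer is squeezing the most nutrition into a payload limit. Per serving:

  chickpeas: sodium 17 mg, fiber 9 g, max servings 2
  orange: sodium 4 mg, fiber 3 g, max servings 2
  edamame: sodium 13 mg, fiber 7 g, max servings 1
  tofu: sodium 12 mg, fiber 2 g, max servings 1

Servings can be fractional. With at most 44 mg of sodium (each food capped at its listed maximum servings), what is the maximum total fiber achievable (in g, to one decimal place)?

Fiber per mg sodium: orange 0.75, edamame 0.5385, chickpeas 0.5294, tofu 0.1667.
Take 2 servings of orange: uses 8 mg sodium, +6.0 g fiber (running total 6.0 g).
Take 1 serving of edamame: uses 13 mg sodium, +7.0 g fiber (running total 13.0 g).
Take 1.353 servings of chickpeas: uses 23 mg sodium, +12.2 g fiber (running total 25.2 g).
Greedy by best ratio exhausts the sodium allowance optimally: 25.2 g.

25.2 g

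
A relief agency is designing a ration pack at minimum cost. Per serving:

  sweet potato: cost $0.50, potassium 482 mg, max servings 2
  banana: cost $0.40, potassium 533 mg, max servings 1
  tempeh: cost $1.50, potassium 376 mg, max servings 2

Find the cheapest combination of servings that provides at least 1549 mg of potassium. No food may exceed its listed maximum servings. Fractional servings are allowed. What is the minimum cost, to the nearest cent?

$1.61

Cost per mg of potassium: banana $0.0008, sweet potato $0.0010, tempeh $0.0040.
Take 1 serving of banana: +533.0 mg potassium for $0.40 (total $0.40, still need 1016.0 mg).
Take 2 servings of sweet potato: +964.0 mg potassium for $1.00 (total $1.40, still need 52.0 mg).
Take 0.1383 servings of tempeh: +52.0 mg potassium for $0.21 (total $1.61, still need 0.0 mg).
Greedy by cheapest-per-mg is optimal for a single linear constraint, so the minimum cost is $1.61.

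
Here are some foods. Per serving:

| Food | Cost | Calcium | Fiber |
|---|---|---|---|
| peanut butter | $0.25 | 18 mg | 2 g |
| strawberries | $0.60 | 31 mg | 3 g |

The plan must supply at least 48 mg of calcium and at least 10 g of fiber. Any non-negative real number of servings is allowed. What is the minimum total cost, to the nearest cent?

$1.25

peanut butter only: max(48/18, 10/2) = 5 servings → $1.25.
strawberries only: max(48/31, 10/3) = 3.333 servings → $2.00.
peanut butter + strawberries with both targets exact would need a negative amount; discard.
So the least-cost plan costs $1.25.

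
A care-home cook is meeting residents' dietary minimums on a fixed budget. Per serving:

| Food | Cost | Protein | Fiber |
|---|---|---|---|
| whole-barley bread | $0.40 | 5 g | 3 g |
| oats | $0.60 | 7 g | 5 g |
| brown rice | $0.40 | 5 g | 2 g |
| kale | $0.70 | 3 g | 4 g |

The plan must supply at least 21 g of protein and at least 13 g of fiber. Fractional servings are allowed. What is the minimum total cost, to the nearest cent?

$1.70

whole-barley bread only: max(21/5, 13/3) = 4.333 servings → $1.73.
oats only: max(21/7, 13/5) = 3 servings → $1.80.
brown rice only: max(21/5, 13/2) = 6.5 servings → $2.60.
kale only: max(21/3, 13/4) = 7 servings → $4.90.
whole-barley bread + oats with both tight: 3.5 servings and 0.5 servings → $1.70.
whole-barley bread + brown rice: intersection lies outside the first quadrant.
whole-barley bread + kale with both tight: 4.091 servings and 0.1818 servings → $1.76.
oats + brown rice with both tight: 2.091 servings and 1.273 servings → $1.76.
oats + kale with both targets exact would need a negative amount; discard.
brown rice + kale with both tight: 3.214 servings and 1.643 servings → $2.44.
The minimum over all feasible corners is $1.70.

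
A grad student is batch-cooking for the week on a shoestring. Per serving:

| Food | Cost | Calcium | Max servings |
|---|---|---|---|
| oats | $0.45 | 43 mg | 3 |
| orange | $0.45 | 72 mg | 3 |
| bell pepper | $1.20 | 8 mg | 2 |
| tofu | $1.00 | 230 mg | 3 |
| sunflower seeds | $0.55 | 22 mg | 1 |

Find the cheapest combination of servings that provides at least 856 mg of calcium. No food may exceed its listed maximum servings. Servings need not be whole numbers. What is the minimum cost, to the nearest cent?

$4.04

Cost per mg of calcium: tofu $0.0043, orange $0.0063, oats $0.0105, sunflower seeds $0.0250, bell pepper $0.1500.
Take 3 servings of tofu: +690.0 mg calcium for $3.00 (total $3.00, still need 166.0 mg).
Take 2.306 servings of orange: +166.0 mg calcium for $1.04 (total $4.04, still need 0.0 mg).
Filling from the cheapest source first is optimal under one linear minimum: $4.04.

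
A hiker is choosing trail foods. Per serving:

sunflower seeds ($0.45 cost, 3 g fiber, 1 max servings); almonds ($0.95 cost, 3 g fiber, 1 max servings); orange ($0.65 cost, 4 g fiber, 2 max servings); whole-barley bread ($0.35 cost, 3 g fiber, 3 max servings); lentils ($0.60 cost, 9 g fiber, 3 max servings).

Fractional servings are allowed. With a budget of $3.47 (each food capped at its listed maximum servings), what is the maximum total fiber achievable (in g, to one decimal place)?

Fiber per dollar: lentils 15, whole-barley bread 8.571, sunflower seeds 6.667, orange 6.154, almonds 3.158.
Take 3 servings of lentils: spends $1.80, +27.0 g fiber (running total 27.0 g).
Take 3 servings of whole-barley bread: spends $1.05, +9.0 g fiber (running total 36.0 g).
Take 1 serving of sunflower seeds: spends $0.45, +3.0 g fiber (running total 39.0 g).
Take 0.2615 servings of orange: spends $0.17, +1.0 g fiber (running total 40.0 g).
Greedy by best ratio exhausts the cost allowance optimally: 40.0 g.

40.0 g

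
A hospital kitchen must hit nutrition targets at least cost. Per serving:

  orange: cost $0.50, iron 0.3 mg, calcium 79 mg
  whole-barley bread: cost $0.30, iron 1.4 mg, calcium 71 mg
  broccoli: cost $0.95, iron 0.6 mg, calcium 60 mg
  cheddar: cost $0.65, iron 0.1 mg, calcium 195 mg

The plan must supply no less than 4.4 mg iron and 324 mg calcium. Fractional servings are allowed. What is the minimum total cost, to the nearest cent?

$1.28

Check every corner: each single food scaled to meet both minima, and each pair solved so both constraints bind.
orange only: max(4.4/0.3, 324/79) = 14.67 servings → $7.33.
whole-barley bread only: max(4.4/1.4, 324/71) = 4.563 servings → $1.37.
broccoli only: max(4.4/0.6, 324/60) = 7.333 servings → $6.97.
cheddar only: max(4.4/0.1, 324/195) = 44 servings → $28.60.
orange + whole-barley bread with both tight: 1.581 servings and 2.804 servings → $1.63.
orange + broccoli: the both-tight solution has a negative serving — not a feasible corner.
orange + cheddar: intersection lies outside the first quadrant.
whole-barley bread + broccoli with both tight: 1.681 servings and 3.411 servings → $3.74.
whole-barley bread + cheddar with both tight: 3.105 servings and 0.531 servings → $1.28.
broccoli + cheddar: the both-tight solution has a negative serving — not a feasible corner.
The minimum over all feasible corners is $1.28.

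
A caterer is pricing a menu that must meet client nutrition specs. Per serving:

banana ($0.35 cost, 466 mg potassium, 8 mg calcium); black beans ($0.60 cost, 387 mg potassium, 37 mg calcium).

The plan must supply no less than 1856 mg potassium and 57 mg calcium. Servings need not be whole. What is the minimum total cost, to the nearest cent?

$1.65

For a min-cost LP with two ≥-constraints, a basic feasible solution has at most two positive variables.
banana only: max(1856/466, 57/8) = 7.125 servings → $2.49.
black beans only: max(1856/387, 57/37) = 4.796 servings → $2.88.
banana + black beans with both tight: 3.295 servings and 0.8281 servings → $1.65.
Cheapest feasible corner: $1.65.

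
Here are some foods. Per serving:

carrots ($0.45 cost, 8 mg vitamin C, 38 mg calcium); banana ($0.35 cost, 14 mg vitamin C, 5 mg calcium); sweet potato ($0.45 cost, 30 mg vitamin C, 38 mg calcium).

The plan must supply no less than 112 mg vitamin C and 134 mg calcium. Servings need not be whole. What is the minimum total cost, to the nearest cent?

$1.68

Check every corner: each single food scaled to meet both minima, and each pair solved so both constraints bind.
carrots only: max(112/8, 134/38) = 14 servings → $6.30.
banana only: max(112/14, 134/5) = 26.8 servings → $9.38.
sweet potato only: max(112/30, 134/38) = 3.733 servings → $1.68.
carrots + banana with both tight: 2.675 servings and 6.472 servings → $3.47.
carrots + sweet potato: intersection lies outside the first quadrant.
banana + sweet potato with both tight: 0.6178 servings and 3.445 servings → $1.77.
Cheapest feasible corner: $1.68.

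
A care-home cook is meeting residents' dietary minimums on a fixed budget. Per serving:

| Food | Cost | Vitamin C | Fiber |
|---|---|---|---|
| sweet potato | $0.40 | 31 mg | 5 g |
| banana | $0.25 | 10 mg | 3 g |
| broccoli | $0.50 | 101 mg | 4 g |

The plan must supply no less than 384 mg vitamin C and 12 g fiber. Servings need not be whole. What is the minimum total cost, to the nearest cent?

$1.90

sweet potato only: max(384/31, 12/5) = 12.39 servings → $4.95.
banana only: max(384/10, 12/3) = 38.4 servings → $9.60.
broccoli only: max(384/101, 12/4) = 3.802 servings → $1.90.
sweet potato + banana: the both-tight solution has a negative serving — not a feasible corner.
sweet potato + broccoli: the both-tight solution has a negative serving — not a feasible corner.
banana + broccoli: intersection lies outside the first quadrant.
The minimum over all feasible corners is $1.90.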